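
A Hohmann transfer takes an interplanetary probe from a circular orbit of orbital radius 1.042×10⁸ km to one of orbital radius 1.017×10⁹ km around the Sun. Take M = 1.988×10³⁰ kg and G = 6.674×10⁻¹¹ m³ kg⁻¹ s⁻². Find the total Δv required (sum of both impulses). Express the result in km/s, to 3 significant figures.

μ = GM = 6.674×10⁻¹¹ × 1.988×10³⁰ = 1.327×10²⁰ m³/s².
r₁ = 1.042×10⁸ km = 1.042×10¹¹ m.
r₂ = 1.017×10⁹ km = 1.017×10¹² m.
Transfer ellipse a_t = (r₁ + r₂)/2 = 5.606×10¹¹ m.
At r₁: circular v_c1 = √(μ/r₁) = 35680 m/s; transfer-perihelion v_p = √[μ(2/r₁ − 1/a_t)] = 48060 m/s.
Δv₁ = v_p − v_c1 = 12380 m/s.
At r₂: circular v_c2 = √(μ/r₂) = 11420 m/s; transfer-aphelion v_a = √[μ(2/r₂ − 1/a_t)] = 4924 m/s.
Δv₂ = v_c2 − v_a = 6498 m/s.
Total Δv = Δv₁ + Δv₂ = 18880 m/s = 18.88 km/s.

Δv_total ≈ 18.9 km/s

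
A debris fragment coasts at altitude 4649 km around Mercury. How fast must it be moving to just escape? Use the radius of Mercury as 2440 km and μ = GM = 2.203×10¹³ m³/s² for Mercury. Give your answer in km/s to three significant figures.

v_esc ≈ 2.49 km/s

r = 2440 + 4649 = 7089.0 km = 7.0890×10⁶ m.
Escape speed v_esc = √(2μ/r) = √(2 × 2.203×10¹³ / 7.089×10⁶) = √(6.215×10⁶) = 2493 m/s.
= 2.493 km/s.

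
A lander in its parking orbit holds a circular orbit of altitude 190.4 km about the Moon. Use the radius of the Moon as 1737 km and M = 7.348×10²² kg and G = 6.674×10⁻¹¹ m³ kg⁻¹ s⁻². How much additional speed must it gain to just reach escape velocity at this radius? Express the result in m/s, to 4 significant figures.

μ = GM = 6.674×10⁻¹¹ × 7.348×10²² = 4.904×10¹² m³/s².
r = 1737 + 190.4 = 1927.4 km = 1.9274×10⁶ m.
Circular speed v_c = √(μ/r) = 1595 m/s.
Escape speed v_esc = √(2μ/r) = √2 × v_c = 2256 m/s.
Δv = v_esc − v_c = 660.7 m/s.

Δv ≈ 660.7 m/s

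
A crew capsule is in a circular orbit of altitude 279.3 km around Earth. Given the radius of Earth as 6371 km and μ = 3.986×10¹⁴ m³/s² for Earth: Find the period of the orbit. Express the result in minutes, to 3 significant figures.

r = 6371 + 279.3 = 6650.3 km = 6.6503×10⁶ m.
Kepler's third law: T = 2π√(r³/μ) = 2π√((6.650×10⁶)³ / 3.986×10¹⁴).
r³/μ = 7.379×10⁵ s², so T = 2π × 8.590×10² = 5.397×10³ s.
Converting: 5.397×10³ s ÷ 60.00 = 89.95 minutes.

T ≈ 90.0 minutes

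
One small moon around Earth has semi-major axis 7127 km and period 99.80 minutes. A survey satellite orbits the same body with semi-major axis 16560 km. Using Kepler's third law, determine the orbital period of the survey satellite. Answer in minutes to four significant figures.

Kepler's third law: T² ∝ a³, so T₂ = T₁ (a₂/a₁)^(3/2).
a₂/a₁ = 2.324, (a₂/a₁)^(3/2) = 3.542.
T₂ = 99.80 × 3.542 = 353.5 minutes.

T₂ ≈ 353.5 minutes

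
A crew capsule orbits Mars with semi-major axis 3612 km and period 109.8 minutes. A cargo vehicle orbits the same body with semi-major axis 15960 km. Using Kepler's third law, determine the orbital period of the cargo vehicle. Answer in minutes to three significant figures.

T₂ ≈ 1020 minutes

Kepler's third law: T² ∝ a³, so T₂ = T₁ (a₂/a₁)^(3/2).
a₂/a₁ = 4.419, (a₂/a₁)^(3/2) = 9.288.
T₂ = 109.8 × 9.288 = 1020 minutes.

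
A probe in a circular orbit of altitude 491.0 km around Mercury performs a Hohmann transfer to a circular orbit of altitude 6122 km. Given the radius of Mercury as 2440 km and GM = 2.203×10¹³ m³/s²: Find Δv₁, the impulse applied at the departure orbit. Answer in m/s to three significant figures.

Δv ≈ 605 m/s

r₁ = 2440 + 491.0 = 2931.0 km = 2.9310×10⁶ m.
r₂ = 2440 + 6122 = 8562.0 km = 8.5620×10⁶ m.
Transfer ellipse a_t = (r₁ + r₂)/2 = 5.746×10⁶ m.
At r₁: circular v_c1 = √(μ/r₁) = 2742 m/s; transfer-periherm v_p = √[μ(2/r₁ − 1/a_t)] = 3346 m/s.
Δv₁ = v_p − v_c1 = 604.9 m/s.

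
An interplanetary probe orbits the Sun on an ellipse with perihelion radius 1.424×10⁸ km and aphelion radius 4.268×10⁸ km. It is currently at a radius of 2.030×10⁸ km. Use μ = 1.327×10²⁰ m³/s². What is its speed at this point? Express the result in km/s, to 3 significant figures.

Semi-major axis a = (r_p + r_a)/2 = 2.8460×10⁸ km = 2.846×10¹¹ m.
Vis-viva: v² = μ(2/r − 1/a) = 1.327×10²⁰ × (9.852×10⁻¹² − 3.514×10⁻¹²) = 8.411×10⁸ m²/s².
v = 29000 m/s = 29.00 km/s.

v ≈ 29.0 km/s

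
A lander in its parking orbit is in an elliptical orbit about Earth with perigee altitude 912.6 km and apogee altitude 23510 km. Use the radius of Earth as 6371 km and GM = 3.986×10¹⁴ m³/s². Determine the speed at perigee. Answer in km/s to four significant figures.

v ≈ 9.381 km/s

r_p = 6371 + 912.6 = 7283.6 km = 7.2836×10⁶ m.
r_a = 6371 + 23510 = 29881 km = 2.9881×10⁷ m.
Semi-major axis a = (r_p + r_a)/2 = 18582 km = 1.858×10⁷ m.
Vis-viva: v² = μ(2/r − 1/a) = 3.986×10¹⁴ × (2.746×10⁻⁷ − 5.381×10⁻⁸) = 8.800×10⁷ m²/s².
v = 9381 m/s = 9.381 km/s.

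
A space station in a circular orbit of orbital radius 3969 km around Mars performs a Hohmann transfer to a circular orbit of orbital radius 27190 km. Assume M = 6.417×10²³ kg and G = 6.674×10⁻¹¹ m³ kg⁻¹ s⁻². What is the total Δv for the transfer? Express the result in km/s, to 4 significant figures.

Δv_total ≈ 1.676 km/s

μ = GM = 6.674×10⁻¹¹ × 6.417×10²³ = 4.283×10¹³ m³/s².
r₁ = 3969 km = 3.969×10⁶ m.
r₂ = 27190 km = 2.719×10⁷ m.
Transfer ellipse a_t = (r₁ + r₂)/2 = 1.558×10⁷ m.
At r₁: circular v_c1 = √(μ/r₁) = 3285 m/s; transfer-periapsis v_p = √[μ(2/r₁ − 1/a_t)] = 4340 m/s.
Δv₁ = v_p − v_c1 = 1055 m/s.
At r₂: circular v_c2 = √(μ/r₂) = 1255 m/s; transfer-apoapsis v_a = √[μ(2/r₂ − 1/a_t)] = 633.5 m/s.
Δv₂ = v_c2 − v_a = 621.6 m/s.
Total Δv = Δv₁ + Δv₂ = 1676 m/s = 1.676 km/s.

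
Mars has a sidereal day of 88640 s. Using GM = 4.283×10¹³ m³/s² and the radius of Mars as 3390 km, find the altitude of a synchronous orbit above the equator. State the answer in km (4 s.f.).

A synchronous orbit has period T, so by Kepler's third law a = (μT²/4π²)^(1/3).
μT²/4π² = 4.283×10¹³ × (8.864×10⁴)² / 39.48 = 8.524×10²¹ m³.
a = 2.043×10⁷ m = 20428 km.
Altitude h = a − R = 20428 − 3390 = 17038 km.

h_sync ≈ 17040 km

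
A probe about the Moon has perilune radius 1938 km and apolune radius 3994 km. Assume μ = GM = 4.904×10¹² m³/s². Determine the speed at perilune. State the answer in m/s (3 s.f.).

Semi-major axis a = (r_p + r_a)/2 = 2966.0 km = 2.966×10⁶ m.
Vis-viva: v² = μ(2/r − 1/a) = 4.904×10¹² × (1.032×10⁻⁶ − 3.372×10⁻⁷) = 3.407×10⁶ m²/s².
v = 1846 m/s.

v ≈ 1850 m/s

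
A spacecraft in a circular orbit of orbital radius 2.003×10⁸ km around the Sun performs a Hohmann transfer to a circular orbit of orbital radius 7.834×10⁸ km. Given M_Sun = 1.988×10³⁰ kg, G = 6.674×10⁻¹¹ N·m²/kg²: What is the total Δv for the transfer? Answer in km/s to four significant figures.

Δv_total ≈ 11.45 km/s

μ = GM = 6.674×10⁻¹¹ × 1.988×10³⁰ = 1.327×10²⁰ m³/s².
r₁ = 2.003×10⁸ km = 2.003×10¹¹ m.
r₂ = 7.834×10⁸ km = 7.834×10¹¹ m.
Transfer ellipse a_t = (r₁ + r₂)/2 = 4.918×10¹¹ m.
At r₁: circular v_c1 = √(μ/r₁) = 25740 m/s; transfer-perihelion v_p = √[μ(2/r₁ − 1/a_t)] = 32480 m/s.
Δv₁ = v_p − v_c1 = 6744 m/s.
At r₂: circular v_c2 = √(μ/r₂) = 13010 m/s; transfer-aphelion v_a = √[μ(2/r₂ − 1/a_t)] = 8305 m/s.
Δv₂ = v_c2 − v_a = 4709 m/s.
Total Δv = Δv₁ + Δv₂ = 11450 m/s = 11.45 km/s.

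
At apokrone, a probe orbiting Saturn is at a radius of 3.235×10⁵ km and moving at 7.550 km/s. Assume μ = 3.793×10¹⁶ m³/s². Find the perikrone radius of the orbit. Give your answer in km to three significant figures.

perikrone radius ≈ 1.04×10⁵ km

r_a = 3.235×10⁸ m.
Specific energy ε = v²/2 − μ/r = -8.875×10⁷ J/kg, so a = −μ/(2ε) = 2.137×10⁸ m.
The apsides satisfy r_p + r_a = 2a, so the perikrone radius is 2a − r_a = 1.039×10⁸ m = 1.0389×10⁵ km.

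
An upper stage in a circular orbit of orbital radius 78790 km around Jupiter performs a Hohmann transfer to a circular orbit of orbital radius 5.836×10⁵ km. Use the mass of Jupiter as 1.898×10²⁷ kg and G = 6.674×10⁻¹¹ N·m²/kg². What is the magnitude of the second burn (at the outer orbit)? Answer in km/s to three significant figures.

Δv ≈ 7.55 km/s

μ = GM = 6.674×10⁻¹¹ × 1.898×10²⁷ = 1.267×10¹⁷ m³/s².
r₁ = 78790 km = 7.879×10⁷ m.
r₂ = 5.836×10⁵ km = 5.836×10⁸ m.
Transfer ellipse a_t = (r₁ + r₂)/2 = 3.312×10⁸ m.
At r₁: circular v_c1 = √(μ/r₁) = 40100 m/s; transfer-perijove v_p = √[μ(2/r₁ − 1/a_t)] = 53230 m/s.
At r₂: circular v_c2 = √(μ/r₂) = 14730 m/s; transfer-apojove v_a = √[μ(2/r₂ − 1/a_t)] = 7186 m/s.
Δv₂ = v_c2 − v_a = 7547 m/s.
= 7.547 km/s.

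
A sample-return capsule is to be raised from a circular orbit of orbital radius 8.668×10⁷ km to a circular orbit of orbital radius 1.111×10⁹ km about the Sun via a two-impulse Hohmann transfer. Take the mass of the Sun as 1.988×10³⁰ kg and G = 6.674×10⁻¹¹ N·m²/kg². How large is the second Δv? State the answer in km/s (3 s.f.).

Δv ≈ 6.77 km/s

μ = GM = 6.674×10⁻¹¹ × 1.988×10³⁰ = 1.327×10²⁰ m³/s².
r₁ = 8.668×10⁷ km = 8.668×10¹⁰ m.
r₂ = 1.111×10⁹ km = 1.111×10¹² m.
Transfer ellipse a_t = (r₁ + r₂)/2 = 5.988×10¹¹ m.
At r₁: circular v_c1 = √(μ/r₁) = 39120 m/s; transfer-perihelion v_p = √[μ(2/r₁ − 1/a_t)] = 53290 m/s.
At r₂: circular v_c2 = √(μ/r₂) = 10930 m/s; transfer-aphelion v_a = √[μ(2/r₂ − 1/a_t)] = 4158 m/s.
Δv₂ = v_c2 − v_a = 6770 m/s.
= 6.770 km/s.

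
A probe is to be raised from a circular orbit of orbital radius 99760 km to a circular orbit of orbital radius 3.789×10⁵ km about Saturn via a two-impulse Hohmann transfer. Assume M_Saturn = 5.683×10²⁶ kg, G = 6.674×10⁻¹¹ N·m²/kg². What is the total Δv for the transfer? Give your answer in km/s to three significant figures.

Δv_total ≈ 8.58 km/s

μ = GM = 6.674×10⁻¹¹ × 5.683×10²⁶ = 3.793×10¹⁶ m³/s².
r₁ = 99760 km = 9.976×10⁷ m.
r₂ = 3.789×10⁵ km = 3.789×10⁸ m.
Transfer ellipse a_t = (r₁ + r₂)/2 = 2.393×10⁸ m.
At r₁: circular v_c1 = √(μ/r₁) = 19500 m/s; transfer-perikrone v_p = √[μ(2/r₁ − 1/a_t)] = 24530 m/s.
Δv₁ = v_p − v_c1 = 5035 m/s.
At r₂: circular v_c2 = √(μ/r₂) = 10010 m/s; transfer-apokrone v_a = √[μ(2/r₂ − 1/a_t)] = 6460 m/s.
Δv₂ = v_c2 − v_a = 3546 m/s.
Total Δv = Δv₁ + Δv₂ = 8581 m/s = 8.581 km/s.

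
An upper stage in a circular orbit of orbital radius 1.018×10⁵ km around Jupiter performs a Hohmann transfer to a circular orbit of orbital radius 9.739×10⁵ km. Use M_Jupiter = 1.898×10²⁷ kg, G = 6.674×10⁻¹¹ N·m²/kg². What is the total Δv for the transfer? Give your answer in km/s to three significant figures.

μ = GM = 6.674×10⁻¹¹ × 1.898×10²⁷ = 1.267×10¹⁷ m³/s².
r₁ = 1.018×10⁵ km = 1.018×10⁸ m.
r₂ = 9.739×10⁵ km = 9.739×10⁸ m.
Transfer ellipse a_t = (r₁ + r₂)/2 = 5.378×10⁸ m.
At r₁: circular v_c1 = √(μ/r₁) = 35280 m/s; transfer-perijove v_p = √[μ(2/r₁ − 1/a_t)] = 47470 m/s.
Δv₁ = v_p − v_c1 = 12190 m/s.
At r₂: circular v_c2 = √(μ/r₂) = 11400 m/s; transfer-apojove v_a = √[μ(2/r₂ − 1/a_t)] = 4962 m/s.
Δv₂ = v_c2 − v_a = 6443 m/s.
Total Δv = Δv₁ + Δv₂ = 18640 m/s = 18.64 km/s.

Δv_total ≈ 18.6 km/s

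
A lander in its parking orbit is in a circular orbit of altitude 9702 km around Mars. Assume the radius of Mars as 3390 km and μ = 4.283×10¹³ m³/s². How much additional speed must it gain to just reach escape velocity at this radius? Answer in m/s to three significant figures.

Δv ≈ 749 m/s

r = 3390 + 9702 = 13092 km = 1.3092×10⁷ m.
Circular speed v_c = √(μ/r) = 1809 m/s.
Escape speed v_esc = √(2μ/r) = √2 × v_c = 2558 m/s.
Δv = v_esc − v_c = 749.2 m/s.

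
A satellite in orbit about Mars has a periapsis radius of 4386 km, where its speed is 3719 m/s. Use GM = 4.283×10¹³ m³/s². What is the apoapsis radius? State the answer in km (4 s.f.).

r_p = 4.386×10⁶ m.
Specific energy ε = v²/2 − μ/r = -2.850×10⁶ J/kg, so a = −μ/(2ε) = 7.515×10⁶ m.
The apsides satisfy r_p + r_a = 2a, so the apoapsis radius is 2a − r_p = 1.064×10⁷ m = 10644 km.

apoapsis radius ≈ 10640 km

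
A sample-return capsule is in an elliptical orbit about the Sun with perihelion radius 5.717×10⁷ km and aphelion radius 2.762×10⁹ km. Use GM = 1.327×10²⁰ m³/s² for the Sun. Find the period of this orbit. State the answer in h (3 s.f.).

Semi-major axis a = (r_p + r_a)/2 = (5.7170×10⁷ + 2.7620×10⁹)/2 = 1.4096×10⁹ km = 1.410×10¹² m.
By Kepler's third law T = 2π√(a³/μ) = 2π × 1.453×10⁸ = 9.128×10⁸ s.
= 2.536×10⁵ h.

T ≈ 254000 h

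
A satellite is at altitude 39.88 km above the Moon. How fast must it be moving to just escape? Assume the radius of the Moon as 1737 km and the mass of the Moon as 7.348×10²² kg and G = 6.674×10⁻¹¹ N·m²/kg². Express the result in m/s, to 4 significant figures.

v_esc ≈ 2349 m/s

μ = GM = 6.674×10⁻¹¹ × 7.348×10²² = 4.904×10¹² m³/s².
r = 1737 + 39.88 = 1776.9 km = 1.7769×10⁶ m.
Escape speed v_esc = √(2μ/r) = √(2 × 4.904×10¹² / 1.777×10⁶) = √(5.520×10⁶) = 2349 m/s.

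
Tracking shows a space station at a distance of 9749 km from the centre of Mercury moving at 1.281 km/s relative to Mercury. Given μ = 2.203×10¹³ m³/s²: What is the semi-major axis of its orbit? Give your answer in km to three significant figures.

r = 9.749×10⁶ m.
Specific orbital energy ε = v²/2 − μ/r = (1281)²/2 − 2.203×10¹³/9.749×10⁶ = -1.439×10⁶ J/kg.
Since ε = −μ/(2a), a = −μ/(2ε) = 7.653×10⁶ m = 7653.4 km.

a ≈ 7650 km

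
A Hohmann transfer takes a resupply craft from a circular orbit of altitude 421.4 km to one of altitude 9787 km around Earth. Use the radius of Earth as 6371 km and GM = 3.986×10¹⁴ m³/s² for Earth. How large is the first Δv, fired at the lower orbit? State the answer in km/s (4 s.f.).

Δv ≈ 1.430 km/s

r₁ = 6371 + 421.4 = 6792.4 km = 6.7924×10⁶ m.
r₂ = 6371 + 9787 = 16158 km = 1.6158×10⁷ m.
Transfer ellipse a_t = (r₁ + r₂)/2 = 1.148×10⁷ m.
At r₁: circular v_c1 = √(μ/r₁) = 7660 m/s; transfer-perigee v_p = √[μ(2/r₁ − 1/a_t)] = 9090 m/s.
Δv₁ = v_p − v_c1 = 1430 m/s.
= 1.430 km/s.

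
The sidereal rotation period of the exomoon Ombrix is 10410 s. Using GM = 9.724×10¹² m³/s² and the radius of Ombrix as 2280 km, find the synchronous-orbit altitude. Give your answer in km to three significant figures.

A synchronous orbit has period T, so by Kepler's third law a = (μT²/4π²)^(1/3).
μT²/4π² = 9.724×10¹² × (1.041×10⁴)² / 39.48 = 2.669×10¹⁹ m³.
a = 2.989×10⁶ m = 2988.6 km.
Altitude h = a − R = 2988.6 − 2280 = 708.56 km.

h_sync ≈ 709 km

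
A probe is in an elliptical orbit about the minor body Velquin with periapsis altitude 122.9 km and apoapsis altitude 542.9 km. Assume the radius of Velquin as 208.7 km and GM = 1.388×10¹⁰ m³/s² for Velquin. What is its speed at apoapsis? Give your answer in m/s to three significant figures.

v ≈ 106 m/s

r_p = 208.7 + 122.9 = 331.60 km = 3.3160×10⁵ m.
r_a = 208.7 + 542.9 = 751.60 km = 7.5160×10⁵ m.
Semi-major axis a = (r_p + r_a)/2 = 541.60 km = 5.416×10⁵ m.
Vis-viva: v² = μ(2/r − 1/a) = 1.388×10¹⁰ × (2.661×10⁻⁶ − 1.846×10⁻⁶) = 1.131×10⁴ m²/s².
v = 106.3 m/s.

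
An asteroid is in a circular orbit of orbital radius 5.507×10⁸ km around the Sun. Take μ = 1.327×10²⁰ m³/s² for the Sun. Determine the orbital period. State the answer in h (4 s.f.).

T ≈ 61920 h

r = 5.507×10⁸ km = 5.507×10¹¹ m.
Kepler's third law: T = 2π√(r³/μ) = 2π√((5.507×10¹¹)³ / 1.327×10²⁰).
r³/μ = 1.259×10¹⁵ s², so T = 2π × 3.548×10⁷ = 2.229×10⁸ s.
Converting: 2.229×10⁸ s ÷ 3600 = 61920 h.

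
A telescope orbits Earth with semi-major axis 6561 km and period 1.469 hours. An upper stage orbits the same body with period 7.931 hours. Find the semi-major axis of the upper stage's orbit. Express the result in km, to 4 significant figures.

a₂ ≈ 20190 km

Kepler's third law: a³ ∝ T², so a₂ = a₁ (T₂/T₁)^(2/3).
T₂/T₁ = 5.399, (T₂/T₁)^(2/3) = 3.078.
a₂ = 6561 × 3.078 = 20190 km.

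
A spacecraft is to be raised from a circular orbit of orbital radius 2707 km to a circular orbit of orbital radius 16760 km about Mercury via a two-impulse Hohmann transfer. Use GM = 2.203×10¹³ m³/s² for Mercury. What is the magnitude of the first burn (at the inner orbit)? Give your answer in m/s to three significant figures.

Δv ≈ 891 m/s

r₁ = 2707 km = 2.707×10⁶ m.
r₂ = 16760 km = 1.676×10⁷ m.
Transfer ellipse a_t = (r₁ + r₂)/2 = 9.734×10⁶ m.
At r₁: circular v_c1 = √(μ/r₁) = 2853 m/s; transfer-periherm v_p = √[μ(2/r₁ − 1/a_t)] = 3743 m/s.
Δv₁ = v_p − v_c1 = 890.6 m/s.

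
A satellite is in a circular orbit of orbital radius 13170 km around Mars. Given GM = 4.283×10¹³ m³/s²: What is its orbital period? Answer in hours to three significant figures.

T ≈ 12.7 hours

r = 13170 km = 1.317×10⁷ m.
Kepler's third law: T = 2π√(r³/μ) = 2π√((1.317×10⁷)³ / 4.283×10¹³).
r³/μ = 5.333×10⁷ s², so T = 2π × 7.303×10³ = 4.589×10⁴ s.
Converting: 4.589×10⁴ s ÷ 3600 = 12.75 hours.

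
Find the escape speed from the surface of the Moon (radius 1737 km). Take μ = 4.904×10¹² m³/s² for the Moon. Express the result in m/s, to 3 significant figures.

v_esc ≈ 2380 m/s

r = R = 1.737×10⁶ m.
Escape speed v_esc = √(2μ/r) = √(2 × 4.904×10¹² / 1.737×10⁶) = √(5.647×10⁶) = 2376 m/s.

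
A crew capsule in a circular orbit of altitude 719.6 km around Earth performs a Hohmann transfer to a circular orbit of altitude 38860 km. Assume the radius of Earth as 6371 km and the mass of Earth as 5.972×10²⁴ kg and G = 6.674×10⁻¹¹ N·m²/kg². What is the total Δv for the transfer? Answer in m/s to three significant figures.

μ = GM = 6.674×10⁻¹¹ × 5.972×10²⁴ = 3.986×10¹⁴ m³/s².
r₁ = 6371 + 719.6 = 7090.6 km = 7.0906×10⁶ m.
r₂ = 6371 + 38860 = 45231 km = 4.5231×10⁷ m.
Transfer ellipse a_t = (r₁ + r₂)/2 = 2.616×10⁷ m.
At r₁: circular v_c1 = √(μ/r₁) = 7497 m/s; transfer-perigee v_p = √[μ(2/r₁ − 1/a_t)] = 9858 m/s.
Δv₁ = v_p − v_c1 = 2361 m/s.
At r₂: circular v_c2 = √(μ/r₂) = 2968 m/s; transfer-apogee v_a = √[μ(2/r₂ − 1/a_t)] = 1545 m/s.
Δv₂ = v_c2 − v_a = 1423 m/s.
Total Δv = Δv₁ + Δv₂ = 3784 m/s.

Δv_total ≈ 3780 m/s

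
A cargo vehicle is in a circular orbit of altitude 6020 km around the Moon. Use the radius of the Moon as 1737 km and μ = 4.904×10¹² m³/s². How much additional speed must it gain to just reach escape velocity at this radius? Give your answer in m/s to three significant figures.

Δv ≈ 329 m/s

r = 1737 + 6020 = 7757.0 km = 7.7570×10⁶ m.
Circular speed v_c = √(μ/r) = 795.1 m/s.
Escape speed v_esc = √(2μ/r) = √2 × v_c = 1124 m/s.
Δv = v_esc − v_c = 329.3 m/s.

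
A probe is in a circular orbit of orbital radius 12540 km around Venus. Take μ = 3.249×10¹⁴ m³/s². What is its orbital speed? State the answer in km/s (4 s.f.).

v ≈ 5.090 km/s

r = 12540 km = 1.254×10⁷ m.
For a circular orbit v = √(μ/r) = √(3.249×10¹⁴ / 1.254×10⁷) = √(2.591×10⁷) = 5090 m/s.
That is 5.090 km/s.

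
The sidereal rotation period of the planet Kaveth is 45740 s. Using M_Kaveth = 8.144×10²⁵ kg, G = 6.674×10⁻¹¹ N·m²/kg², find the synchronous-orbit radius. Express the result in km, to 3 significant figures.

r_sync ≈ 66000 km

μ = GM = 6.674×10⁻¹¹ × 8.144×10²⁵ = 5.435×10¹⁵ m³/s².
A synchronous orbit has period T, so by Kepler's third law a = (μT²/4π²)^(1/3).
μT²/4π² = 5.435×10¹⁵ × (4.574×10⁴)² / 39.48 = 2.880×10²³ m³.
a = 6.604×10⁷ m = 66042 km.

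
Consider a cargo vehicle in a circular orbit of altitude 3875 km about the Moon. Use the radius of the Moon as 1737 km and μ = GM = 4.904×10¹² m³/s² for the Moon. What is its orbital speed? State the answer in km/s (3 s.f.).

v ≈ 0.935 km/s

r = 1737 + 3875 = 5612.0 km = 5.6120×10⁶ m.
For a circular orbit v = √(μ/r) = √(4.904×10¹² / 5.612×10⁶) = √(8.738×10⁵) = 934.8 m/s.
That is 0.9348 km/s.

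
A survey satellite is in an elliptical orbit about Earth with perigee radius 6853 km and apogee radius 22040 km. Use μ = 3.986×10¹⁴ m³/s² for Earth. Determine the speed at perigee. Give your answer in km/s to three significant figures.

v ≈ 9.42 km/s

Semi-major axis a = (r_p + r_a)/2 = 14446 km = 1.445×10⁷ m.
Vis-viva: v² = μ(2/r − 1/a) = 3.986×10¹⁴ × (2.918×10⁻⁷ − 6.922×10⁻⁸) = 8.874×10⁷ m²/s².
v = 9420 m/s = 9.420 km/s.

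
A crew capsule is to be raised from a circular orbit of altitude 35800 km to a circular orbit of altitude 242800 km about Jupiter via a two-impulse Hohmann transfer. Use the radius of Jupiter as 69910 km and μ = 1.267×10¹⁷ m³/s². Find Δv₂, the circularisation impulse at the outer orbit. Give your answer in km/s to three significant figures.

r₁ = 69910 + 35800 = 105710 km = 1.0571×10⁸ m.
r₂ = 69910 + 242800 = 312710 km = 3.1271×10⁸ m.
Transfer ellipse a_t = (r₁ + r₂)/2 = 2.092×10⁸ m.
At r₁: circular v_c1 = √(μ/r₁) = 34620 m/s; transfer-perijove v_p = √[μ(2/r₁ − 1/a_t)] = 42330 m/s.
At r₂: circular v_c2 = √(μ/r₂) = 20130 m/s; transfer-apojove v_a = √[μ(2/r₂ − 1/a_t)] = 14310 m/s.
Δv₂ = v_c2 − v_a = 5821 m/s.
= 5.821 km/s.

Δv ≈ 5.82 km/s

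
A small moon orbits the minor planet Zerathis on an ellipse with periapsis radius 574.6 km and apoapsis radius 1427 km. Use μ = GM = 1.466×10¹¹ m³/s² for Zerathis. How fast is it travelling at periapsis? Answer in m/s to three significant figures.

v ≈ 603 m/s

Semi-major axis a = (r_p + r_a)/2 = 1000.8 km = 1.001×10⁶ m.
Vis-viva: v² = μ(2/r − 1/a) = 1.466×10¹¹ × (3.481×10⁻⁶ − 9.992×10⁻⁷) = 3.638×10⁵ m²/s².
v = 603.1 m/s.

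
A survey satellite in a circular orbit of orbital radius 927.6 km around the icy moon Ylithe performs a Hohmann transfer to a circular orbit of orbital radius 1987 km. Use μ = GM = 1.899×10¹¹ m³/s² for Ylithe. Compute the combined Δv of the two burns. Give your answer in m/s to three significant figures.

r₁ = 927.6 km = 9.276×10⁵ m.
r₂ = 1987 km = 1.987×10⁶ m.
Transfer ellipse a_t = (r₁ + r₂)/2 = 1.457×10⁶ m.
At r₁: circular v_c1 = √(μ/r₁) = 452.5 m/s; transfer-periapsis v_p = √[μ(2/r₁ − 1/a_t)] = 528.3 m/s.
Δv₁ = v_p − v_c1 = 75.87 m/s.
At r₂: circular v_c2 = √(μ/r₂) = 309.1 m/s; transfer-apoapsis v_a = √[μ(2/r₂ − 1/a_t)] = 246.6 m/s.
Δv₂ = v_c2 − v_a = 62.50 m/s.
Total Δv = Δv₁ + Δv₂ = 138.4 m/s.

Δv_total ≈ 138 m/s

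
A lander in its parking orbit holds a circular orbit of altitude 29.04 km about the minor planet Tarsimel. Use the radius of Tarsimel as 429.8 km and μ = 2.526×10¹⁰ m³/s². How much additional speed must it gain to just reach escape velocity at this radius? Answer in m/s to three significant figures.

Δv ≈ 97.2 m/s

r = 429.8 + 29.04 = 458.84 km = 4.5884×10⁵ m.
Circular speed v_c = √(μ/r) = 234.6 m/s.
Escape speed v_esc = √(2μ/r) = √2 × v_c = 331.8 m/s.
Δv = v_esc − v_c = 97.19 m/s.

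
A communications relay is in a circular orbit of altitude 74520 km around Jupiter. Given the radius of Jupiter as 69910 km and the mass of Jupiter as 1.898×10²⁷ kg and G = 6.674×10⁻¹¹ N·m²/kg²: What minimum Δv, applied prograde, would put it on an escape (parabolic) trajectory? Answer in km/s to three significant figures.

Δv ≈ 12.3 km/s

μ = GM = 6.674×10⁻¹¹ × 1.898×10²⁷ = 1.267×10¹⁷ m³/s².
r = 69910 + 74520 = 144430 km = 1.4443×10⁸ m.
Circular speed v_c = √(μ/r) = 29620 m/s.
Escape speed v_esc = √(2μ/r) = √2 × v_c = 41880 m/s.
Δv = v_esc − v_c = 12270 m/s = 12.27 km/s.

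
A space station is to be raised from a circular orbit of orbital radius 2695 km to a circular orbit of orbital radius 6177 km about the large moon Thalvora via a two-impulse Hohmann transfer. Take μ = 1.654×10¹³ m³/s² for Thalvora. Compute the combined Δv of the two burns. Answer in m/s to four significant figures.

Δv_total ≈ 806.9 m/s

r₁ = 2695 km = 2.695×10⁶ m.
r₂ = 6177 km = 6.177×10⁶ m.
Transfer ellipse a_t = (r₁ + r₂)/2 = 4.436×10⁶ m.
At r₁: circular v_c1 = √(μ/r₁) = 2477 m/s; transfer-periapsis v_p = √[μ(2/r₁ − 1/a_t)] = 2923 m/s.
Δv₁ = v_p − v_c1 = 446.0 m/s.
At r₂: circular v_c2 = √(μ/r₂) = 1636 m/s; transfer-apoapsis v_a = √[μ(2/r₂ − 1/a_t)] = 1275 m/s.
Δv₂ = v_c2 − v_a = 360.9 m/s.
Total Δv = Δv₁ + Δv₂ = 806.9 m/s.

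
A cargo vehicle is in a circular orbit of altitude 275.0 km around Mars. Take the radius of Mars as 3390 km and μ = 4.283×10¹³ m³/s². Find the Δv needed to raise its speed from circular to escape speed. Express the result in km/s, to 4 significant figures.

Δv ≈ 1.416 km/s

r = 3390 + 275.0 = 3665.0 km = 3.6650×10⁶ m.
Circular speed v_c = √(μ/r) = 3419 m/s.
Escape speed v_esc = √(2μ/r) = √2 × v_c = 4835 m/s.
Δv = v_esc − v_c = 1416 m/s = 1.416 km/s.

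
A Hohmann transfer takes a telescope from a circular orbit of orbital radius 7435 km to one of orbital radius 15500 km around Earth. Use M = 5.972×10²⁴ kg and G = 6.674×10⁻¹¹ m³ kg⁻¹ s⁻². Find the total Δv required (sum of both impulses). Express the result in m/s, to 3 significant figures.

μ = GM = 6.674×10⁻¹¹ × 5.972×10²⁴ = 3.986×10¹⁴ m³/s².
r₁ = 7435 km = 7.435×10⁶ m.
r₂ = 15500 km = 1.550×10⁷ m.
Transfer ellipse a_t = (r₁ + r₂)/2 = 1.147×10⁷ m.
At r₁: circular v_c1 = √(μ/r₁) = 7322 m/s; transfer-perigee v_p = √[μ(2/r₁ − 1/a_t)] = 8512 m/s.
Δv₁ = v_p − v_c1 = 1191 m/s.
At r₂: circular v_c2 = √(μ/r₂) = 5071 m/s; transfer-apogee v_a = √[μ(2/r₂ − 1/a_t)] = 4083 m/s.
Δv₂ = v_c2 − v_a = 987.8 m/s.
Total Δv = Δv₁ + Δv₂ = 2178 m/s.

Δv_total ≈ 2180 m/s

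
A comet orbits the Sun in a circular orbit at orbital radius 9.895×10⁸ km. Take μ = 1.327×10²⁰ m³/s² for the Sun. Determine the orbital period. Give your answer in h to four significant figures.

T ≈ 149100 h

r = 9.895×10⁸ km = 9.895×10¹¹ m.
Kepler's third law: T = 2π√(r³/μ) = 2π√((9.895×10¹¹)³ / 1.327×10²⁰).
r³/μ = 7.301×10¹⁵ s², so T = 2π × 8.545×10⁷ = 5.369×10⁸ s.
Converting: 5.369×10⁸ s ÷ 3600 = 1.491×10⁵ h.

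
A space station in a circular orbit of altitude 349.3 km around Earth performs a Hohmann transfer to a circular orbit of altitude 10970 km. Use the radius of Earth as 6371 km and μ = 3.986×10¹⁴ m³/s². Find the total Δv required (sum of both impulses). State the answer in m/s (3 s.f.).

Δv_total ≈ 2760 m/s

r₁ = 6371 + 349.3 = 6720.3 km = 6.7203×10⁶ m.
r₂ = 6371 + 10970 = 17341 km = 1.7341×10⁷ m.
Transfer ellipse a_t = (r₁ + r₂)/2 = 1.203×10⁷ m.
At r₁: circular v_c1 = √(μ/r₁) = 7701 m/s; transfer-perigee v_p = √[μ(2/r₁ − 1/a_t)] = 9246 m/s.
Δv₁ = v_p − v_c1 = 1545 m/s.
At r₂: circular v_c2 = √(μ/r₂) = 4794 m/s; transfer-apogee v_a = √[μ(2/r₂ − 1/a_t)] = 3583 m/s.
Δv₂ = v_c2 − v_a = 1211 m/s.
Total Δv = Δv₁ + Δv₂ = 2756 m/s.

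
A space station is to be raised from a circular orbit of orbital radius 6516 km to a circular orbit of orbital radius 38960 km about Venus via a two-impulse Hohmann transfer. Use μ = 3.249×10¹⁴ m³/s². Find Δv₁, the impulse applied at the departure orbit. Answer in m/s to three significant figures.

Δv ≈ 2180 m/s

r₁ = 6516 km = 6.516×10⁶ m.
r₂ = 38960 km = 3.896×10⁷ m.
Transfer ellipse a_t = (r₁ + r₂)/2 = 2.274×10⁷ m.
At r₁: circular v_c1 = √(μ/r₁) = 7061 m/s; transfer-periapsis v_p = √[μ(2/r₁ − 1/a_t)] = 9243 m/s.
Δv₁ = v_p − v_c1 = 2182 m/s.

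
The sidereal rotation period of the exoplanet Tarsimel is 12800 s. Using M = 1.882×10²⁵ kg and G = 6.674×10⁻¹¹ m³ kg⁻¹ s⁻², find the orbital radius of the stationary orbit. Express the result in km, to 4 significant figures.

r_sync ≈ 17340 km

μ = GM = 6.674×10⁻¹¹ × 1.882×10²⁵ = 1.256×10¹⁵ m³/s².
A synchronous orbit has period T, so by Kepler's third law a = (μT²/4π²)^(1/3).
μT²/4π² = 1.256×10¹⁵ × (1.280×10⁴)² / 39.48 = 5.213×10²¹ m³.
a = 1.734×10⁷ m = 17339 km.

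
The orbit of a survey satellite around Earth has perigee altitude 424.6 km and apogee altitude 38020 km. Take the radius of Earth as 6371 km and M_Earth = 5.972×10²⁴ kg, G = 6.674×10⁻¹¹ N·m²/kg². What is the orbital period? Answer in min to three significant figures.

μ = GM = 6.674×10⁻¹¹ × 5.972×10²⁴ = 3.986×10¹⁴ m³/s².
r_p = 6371 + 424.6 = 6795.6 km = 6.7956×10⁶ m.
r_a = 6371 + 38020 = 44391 km = 4.4391×10⁷ m.
Semi-major axis a = (r_p + r_a)/2 = (6795.6 + 44391)/2 = 25593 km = 2.559×10⁷ m.
By Kepler's third law T = 2π√(a³/μ) = 2π × 6.485×10³ = 4.075×10⁴ s.
= 679.1 min.

T ≈ 679 min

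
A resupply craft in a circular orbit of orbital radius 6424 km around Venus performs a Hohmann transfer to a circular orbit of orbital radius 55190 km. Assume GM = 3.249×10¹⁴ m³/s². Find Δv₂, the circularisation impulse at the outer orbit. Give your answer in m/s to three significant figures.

r₁ = 6424 km = 6.424×10⁶ m.
r₂ = 55190 km = 5.519×10⁷ m.
Transfer ellipse a_t = (r₁ + r₂)/2 = 3.081×10⁷ m.
At r₁: circular v_c1 = √(μ/r₁) = 7112 m/s; transfer-periapsis v_p = √[μ(2/r₁ − 1/a_t)] = 9519 m/s.
At r₂: circular v_c2 = √(μ/r₂) = 2426 m/s; transfer-apoapsis v_a = √[μ(2/r₂ − 1/a_t)] = 1108 m/s.
Δv₂ = v_c2 − v_a = 1318 m/s.

Δv ≈ 1320 m/s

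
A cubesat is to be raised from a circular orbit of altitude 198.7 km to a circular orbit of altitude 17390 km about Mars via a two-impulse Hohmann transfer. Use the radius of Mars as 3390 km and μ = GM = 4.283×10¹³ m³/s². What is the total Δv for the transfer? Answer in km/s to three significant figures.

r₁ = 3390 + 198.7 = 3588.7 km = 3.5887×10⁶ m.
r₂ = 3390 + 17390 = 20780 km = 2.0780×10⁷ m.
Transfer ellipse a_t = (r₁ + r₂)/2 = 1.218×10⁷ m.
At r₁: circular v_c1 = √(μ/r₁) = 3455 m/s; transfer-periapsis v_p = √[μ(2/r₁ − 1/a_t)] = 4512 m/s.
Δv₁ = v_p − v_c1 = 1057 m/s.
At r₂: circular v_c2 = √(μ/r₂) = 1436 m/s; transfer-apoapsis v_a = √[μ(2/r₂ − 1/a_t)] = 779.1 m/s.
Δv₂ = v_c2 − v_a = 656.5 m/s.
Total Δv = Δv₁ + Δv₂ = 1713 m/s = 1.713 km/s.

Δv_total ≈ 1.71 km/s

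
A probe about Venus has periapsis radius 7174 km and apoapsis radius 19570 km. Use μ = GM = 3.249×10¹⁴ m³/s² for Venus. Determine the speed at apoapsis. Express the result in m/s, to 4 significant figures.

v ≈ 2984 m/s

Semi-major axis a = (r_p + r_a)/2 = 13372 km = 1.337×10⁷ m.
Vis-viva: v² = μ(2/r − 1/a) = 3.249×10¹⁴ × (1.022×10⁻⁷ − 7.478×10⁻⁸) = 8.907×10⁶ m²/s².
v = 2984 m/s.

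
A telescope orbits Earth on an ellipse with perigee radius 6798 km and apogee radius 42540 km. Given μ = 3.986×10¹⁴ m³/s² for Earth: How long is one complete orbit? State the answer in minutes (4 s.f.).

Semi-major axis a = (r_p + r_a)/2 = (6798.0 + 42540)/2 = 24669 km = 2.467×10⁷ m.
By Kepler's third law T = 2π√(a³/μ) = 2π × 6.137×10³ = 3.856×10⁴ s.
= 642.7 minutes.

T ≈ 642.7 minutes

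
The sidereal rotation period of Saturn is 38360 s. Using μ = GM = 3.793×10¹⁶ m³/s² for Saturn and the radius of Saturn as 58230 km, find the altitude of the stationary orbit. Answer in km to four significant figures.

h_sync ≈ 54000 km

A synchronous orbit has period T, so by Kepler's third law a = (μT²/4π²)^(1/3).
μT²/4π² = 3.793×10¹⁶ × (3.836×10⁴)² / 39.48 = 1.414×10²⁴ m³.
a = 1.122×10⁸ m = 1.1223×10⁵ km.
Altitude h = a − R = 1.1223×10⁵ − 58230 = 54005 km.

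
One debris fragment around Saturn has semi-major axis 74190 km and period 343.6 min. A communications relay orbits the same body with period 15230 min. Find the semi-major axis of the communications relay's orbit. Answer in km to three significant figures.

a₂ ≈ 9.29×10⁵ km

Kepler's third law: a³ ∝ T², so a₂ = a₁ (T₂/T₁)^(2/3).
T₂/T₁ = 44.32, (T₂/T₁)^(2/3) = 12.52.
a₂ = 74190 × 12.52 = 9.292×10⁵ km.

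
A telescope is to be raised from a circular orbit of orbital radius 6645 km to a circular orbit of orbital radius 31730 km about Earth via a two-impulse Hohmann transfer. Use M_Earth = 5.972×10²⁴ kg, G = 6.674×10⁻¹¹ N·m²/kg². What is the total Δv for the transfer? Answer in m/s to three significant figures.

Δv_total ≈ 3670 m/s

μ = GM = 6.674×10⁻¹¹ × 5.972×10²⁴ = 3.986×10¹⁴ m³/s².
r₁ = 6645 km = 6.645×10⁶ m.
r₂ = 31730 km = 3.173×10⁷ m.
Transfer ellipse a_t = (r₁ + r₂)/2 = 1.919×10⁷ m.
At r₁: circular v_c1 = √(μ/r₁) = 7745 m/s; transfer-perigee v_p = √[μ(2/r₁ − 1/a_t)] = 9959 m/s.
Δv₁ = v_p − v_c1 = 2215 m/s.
At r₂: circular v_c2 = √(μ/r₂) = 3544 m/s; transfer-apogee v_a = √[μ(2/r₂ − 1/a_t)] = 2086 m/s.
Δv₂ = v_c2 − v_a = 1458 m/s.
Total Δv = Δv₁ + Δv₂ = 3673 m/s.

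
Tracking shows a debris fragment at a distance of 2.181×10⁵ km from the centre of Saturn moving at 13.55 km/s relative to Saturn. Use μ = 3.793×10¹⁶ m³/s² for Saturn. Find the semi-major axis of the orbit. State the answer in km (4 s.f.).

r = 2.181×10⁸ m.
Vis-viva rearranged: 1/a = 2/r − v²/μ = 9.170×10⁻⁹ − 4.841×10⁻⁹ = 4.330×10⁻⁹ m⁻¹.
a = 2.310×10⁸ m = 2.3097×10⁵ km.

a ≈ 2.310×10⁵ km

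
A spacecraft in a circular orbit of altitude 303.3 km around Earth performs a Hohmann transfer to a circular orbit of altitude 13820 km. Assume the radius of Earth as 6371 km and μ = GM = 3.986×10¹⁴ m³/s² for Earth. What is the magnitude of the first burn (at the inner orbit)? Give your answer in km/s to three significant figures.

Δv ≈ 1.75 km/s

r₁ = 6371 + 303.3 = 6674.3 km = 6.6743×10⁶ m.
r₂ = 6371 + 13820 = 20191 km = 2.0191×10⁷ m.
Transfer ellipse a_t = (r₁ + r₂)/2 = 1.343×10⁷ m.
At r₁: circular v_c1 = √(μ/r₁) = 7728 m/s; transfer-perigee v_p = √[μ(2/r₁ − 1/a_t)] = 9475 m/s.
Δv₁ = v_p − v_c1 = 1747 m/s.
= 1.747 km/s.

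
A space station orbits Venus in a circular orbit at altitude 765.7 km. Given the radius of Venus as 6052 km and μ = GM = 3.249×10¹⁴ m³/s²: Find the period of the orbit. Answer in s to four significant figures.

T ≈ 6205 s

r = 6052 + 765.7 = 6817.7 km = 6.8177×10⁶ m.
Kepler's third law: T = 2π√(r³/μ) = 2π√((6.818×10⁶)³ / 3.249×10¹⁴).
r³/μ = 9.754×10⁵ s², so T = 2π × 9.876×10² = 6.205×10³ s.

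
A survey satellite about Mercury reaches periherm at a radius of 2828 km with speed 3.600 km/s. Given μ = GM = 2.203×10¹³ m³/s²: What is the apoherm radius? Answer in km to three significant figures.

apoherm radius ≈ 14000 km

r_p = 2.828×10⁶ m.
Specific energy ε = v²/2 − μ/r = -1.310×10⁶ J/kg, so a = −μ/(2ε) = 8.409×10⁶ m.
The apsides satisfy r_p + r_a = 2a, so the apoherm radius is 2a − r_p = 1.399×10⁷ m = 13989 km.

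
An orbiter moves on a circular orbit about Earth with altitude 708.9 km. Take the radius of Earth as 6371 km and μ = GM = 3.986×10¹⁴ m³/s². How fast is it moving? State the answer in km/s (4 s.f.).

r = 6371 + 708.9 = 7079.9 km = 7.0799×10⁶ m.
For a circular orbit v = √(μ/r) = √(3.986×10¹⁴ / 7.080×10⁶) = √(5.630×10⁷) = 7503 m/s.
That is 7.503 km/s.

v ≈ 7.503 km/s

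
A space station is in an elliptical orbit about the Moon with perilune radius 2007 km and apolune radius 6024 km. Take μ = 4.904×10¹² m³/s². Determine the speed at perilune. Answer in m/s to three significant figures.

v ≈ 1910 m/s

Semi-major axis a = (r_p + r_a)/2 = 4015.5 km = 4.016×10⁶ m.
Vis-viva: v² = μ(2/r − 1/a) = 4.904×10¹² × (9.965×10⁻⁷ − 2.490×10⁻⁷) = 3.666×10⁶ m²/s².
v = 1915 m/s.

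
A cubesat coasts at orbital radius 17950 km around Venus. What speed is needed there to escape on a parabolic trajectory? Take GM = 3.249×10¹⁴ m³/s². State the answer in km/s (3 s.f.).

r = 17950 km = 1.795×10⁷ m.
Escape speed v_esc = √(2μ/r) = √(2 × 3.249×10¹⁴ / 1.795×10⁷) = √(3.620×10⁷) = 6017 m/s.
= 6.017 km/s.

v_esc ≈ 6.02 km/s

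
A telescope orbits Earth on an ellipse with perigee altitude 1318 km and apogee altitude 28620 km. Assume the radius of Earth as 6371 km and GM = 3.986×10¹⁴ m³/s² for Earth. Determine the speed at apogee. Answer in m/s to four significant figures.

v ≈ 2026 m/s

r_p = 6371 + 1318 = 7689.0 km = 7.6890×10⁶ m.
r_a = 6371 + 28620 = 34991 km = 3.4991×10⁷ m.
Semi-major axis a = (r_p + r_a)/2 = 21340 km = 2.134×10⁷ m.
Vis-viva: v² = μ(2/r − 1/a) = 3.986×10¹⁴ × (5.716×10⁻⁸ − 4.686×10⁻⁸) = 4.104×10⁶ m²/s².
v = 2026 m/s.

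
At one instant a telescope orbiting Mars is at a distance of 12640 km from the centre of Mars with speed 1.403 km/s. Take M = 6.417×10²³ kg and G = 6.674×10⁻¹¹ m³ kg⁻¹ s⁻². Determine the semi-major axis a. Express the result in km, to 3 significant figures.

μ = GM = 6.674×10⁻¹¹ × 6.417×10²³ = 4.283×10¹³ m³/s².
r = 1.264×10⁷ m.
Specific orbital energy ε = v²/2 − μ/r = (1403)²/2 − 4.283×10¹³/1.264×10⁷ = -2.404×10⁶ J/kg.
Since ε = −μ/(2a), a = −μ/(2ε) = 8.907×10⁶ m = 8907.4 km.

a ≈ 8910 km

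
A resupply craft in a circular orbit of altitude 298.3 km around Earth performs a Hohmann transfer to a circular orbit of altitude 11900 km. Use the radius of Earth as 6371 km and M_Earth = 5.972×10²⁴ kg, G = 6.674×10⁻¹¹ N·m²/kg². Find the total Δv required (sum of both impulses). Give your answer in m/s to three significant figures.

Δv_total ≈ 2880 m/s

μ = GM = 6.674×10⁻¹¹ × 5.972×10²⁴ = 3.986×10¹⁴ m³/s².
r₁ = 6371 + 298.3 = 6669.3 km = 6.6693×10⁶ m.
r₂ = 6371 + 11900 = 18271 km = 1.8271×10⁷ m.
Transfer ellipse a_t = (r₁ + r₂)/2 = 1.247×10⁷ m.
At r₁: circular v_c1 = √(μ/r₁) = 7731 m/s; transfer-perigee v_p = √[μ(2/r₁ − 1/a_t)] = 9357 m/s.
Δv₁ = v_p − v_c1 = 1627 m/s.
At r₂: circular v_c2 = √(μ/r₂) = 4671 m/s; transfer-apogee v_a = √[μ(2/r₂ − 1/a_t)] = 3416 m/s.
Δv₂ = v_c2 − v_a = 1255 m/s.
Total Δv = Δv₁ + Δv₂ = 2882 m/s.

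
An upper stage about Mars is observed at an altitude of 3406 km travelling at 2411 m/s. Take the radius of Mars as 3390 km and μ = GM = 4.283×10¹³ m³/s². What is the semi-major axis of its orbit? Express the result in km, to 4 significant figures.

a ≈ 6306 km

r = 3390 + 3406 = 6796.0 km = 6.796×10⁶ m.
Vis-viva rearranged: 1/a = 2/r − v²/μ = 2.943×10⁻⁷ − 1.357×10⁻⁷ = 1.586×10⁻⁷ m⁻¹.
a = 6.306×10⁶ m = 6306.4 km.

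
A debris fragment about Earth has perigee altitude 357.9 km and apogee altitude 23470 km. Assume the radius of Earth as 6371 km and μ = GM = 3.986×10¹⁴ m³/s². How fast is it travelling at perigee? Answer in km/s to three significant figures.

v ≈ 9.83 km/s

r_p = 6371 + 357.9 = 6728.9 km = 6.7289×10⁶ m.
r_a = 6371 + 23470 = 29841 km = 2.9841×10⁷ m.
Semi-major axis a = (r_p + r_a)/2 = 18285 km = 1.828×10⁷ m.
Vis-viva: v² = μ(2/r − 1/a) = 3.986×10¹⁴ × (2.972×10⁻⁷ − 5.469×10⁻⁸) = 9.667×10⁷ m²/s².
v = 9832 m/s = 9.832 km/s.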